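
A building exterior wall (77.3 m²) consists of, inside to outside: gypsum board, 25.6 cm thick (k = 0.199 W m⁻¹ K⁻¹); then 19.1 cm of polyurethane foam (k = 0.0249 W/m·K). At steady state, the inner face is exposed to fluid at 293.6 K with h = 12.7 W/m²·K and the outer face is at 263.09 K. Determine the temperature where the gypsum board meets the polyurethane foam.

T = 289.0 K

Treat each layer as a resistance in series:
  R_conv,in = 1/(hA) = 1/(12.7·77.3) = 0.001019 K/W
  R_gypsum board = L/(kA) = 0.256/(0.199·77.3) = 0.01664 K/W
  R_polyurethane foam = L/(kA) = 0.191/(0.0249·77.3) = 0.09923 K/W
ΣR = 0.001019 + 0.01664 + 0.09923 = 0.1169 K/W
Q = ΔT/ΣR = (293.6 K − 263.09 K)/0.1169 = 261.0 W
From the inner boundary to the gypsum board/polyurethane foam interface, ΣR_partial = 0.01766 K/W.
T_interface = T_in − Q·ΣR_partial = 293.6 K − (261.0)(0.01766) = 289.0 K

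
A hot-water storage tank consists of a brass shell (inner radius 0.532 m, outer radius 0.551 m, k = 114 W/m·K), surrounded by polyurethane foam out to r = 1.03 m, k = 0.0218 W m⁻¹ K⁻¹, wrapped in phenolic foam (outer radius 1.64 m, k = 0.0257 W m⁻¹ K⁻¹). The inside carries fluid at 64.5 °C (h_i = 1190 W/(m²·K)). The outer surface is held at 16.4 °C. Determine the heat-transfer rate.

Q = 11.5 W

Resistance network (inner→outer):
  R_conv,in = 1/(4πr²h) = 1/(4π·0.532²·1190) = 2.363×10^-4 K/W
  R_brass = (1/0.532 − 1/0.551)/(4πk) = 0.06482/(4π·114) = 4.525×10^-5 K/W
  R_polyurethane foam = (1/0.551 − 1/1.03)/(4πk) = 0.8440/(4π·0.0218) = 3.081 K/W
  R_phenolic foam = (1/1.03 − 1/1.64)/(4πk) = 0.3611/(4π·0.0257) = 1.118 K/W
ΣR = 2.363×10^-4 + 4.525×10^-5 + 3.081 + 1.118 = 4.199 K/W
Q = ΔT/ΣR = (64.5 °C − 16.4 °C)/4.199 = 11.5 W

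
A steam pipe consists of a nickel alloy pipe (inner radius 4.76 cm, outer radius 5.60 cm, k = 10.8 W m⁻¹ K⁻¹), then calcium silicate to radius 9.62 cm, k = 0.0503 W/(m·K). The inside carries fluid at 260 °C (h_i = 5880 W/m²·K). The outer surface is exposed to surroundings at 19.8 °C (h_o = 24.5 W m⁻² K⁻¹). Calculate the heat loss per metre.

Treat each layer as a resistance in series:
  R'_conv,in = 1/(2πr h) = 1/(2π·0.0476·5880) = 5.686×10^-4 m·K/W
  R'_nickel alloy = ln(0.0560/0.0476)/(2πk) = 0.1625/(2π·10.8) = 0.002395 m·K/W
  R'_calcium silicate = ln(0.0962/0.0560)/(2πk) = 0.5411/(2π·0.0503) = 1.712 m·K/W
  R'_conv,out = 1/(2πr h) = 1/(2π·0.0962·24.5) = 0.06753 m·K/W
ΣR = 5.686×10^-4 + 0.002395 + 1.712 + 0.06753 = 1.782 m·K/W
Q' = ΔT/ΣR = (260 °C − 19.8 °C)/1.782 = 135 W/m

Q' = 135 W/m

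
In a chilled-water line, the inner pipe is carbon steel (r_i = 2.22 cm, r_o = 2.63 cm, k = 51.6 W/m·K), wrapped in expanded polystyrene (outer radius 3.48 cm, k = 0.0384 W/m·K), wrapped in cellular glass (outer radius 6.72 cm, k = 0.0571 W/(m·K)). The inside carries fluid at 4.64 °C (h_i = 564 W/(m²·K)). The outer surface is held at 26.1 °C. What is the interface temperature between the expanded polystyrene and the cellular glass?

Resistance network (inner→outer):
  R'_conv,in = 1/(2πr h) = 1/(2π·0.0222·564) = 0.01271 m·K/W
  R'_carbon steel = ln(0.0263/0.0222)/(2πk) = 0.1695/(2π·51.6) = 5.227×10^-4 m·K/W
  R'_expanded polystyrene = ln(0.0348/0.0263)/(2πk) = 0.2800/(2π·0.0384) = 1.161 m·K/W
  R'_cellular glass = ln(0.0672/0.0348)/(2πk) = 0.6581/(2π·0.0571) = 1.834 m·K/W
ΣR = 0.01271 + 5.227×10^-4 + 1.161 + 1.834 = 3.008 m·K/W
Q' = ΔT/ΣR = (4.64 °C − 26.1 °C)/3.008 = -7.134 W/m
From the inner boundary to the expanded polystyrene/cellular glass interface, ΣR_partial = 1.174 m·K/W.
T_interface = T_in − Q'·ΣR_partial = 4.64 °C − (-7.134)(1.174) = 13.0 °C

T = 13.0 °C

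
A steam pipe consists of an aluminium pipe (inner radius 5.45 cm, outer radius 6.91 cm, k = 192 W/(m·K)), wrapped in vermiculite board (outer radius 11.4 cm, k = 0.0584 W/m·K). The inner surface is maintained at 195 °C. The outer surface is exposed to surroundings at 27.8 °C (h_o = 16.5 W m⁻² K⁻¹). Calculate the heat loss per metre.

Q' = 115 W/m

Treat each layer as a resistance in series:
  R'_aluminium = ln(0.0691/0.0545)/(2πk) = 0.2374/(2π·192) = 1.968×10^-4 m·K/W
  R'_vermiculite board = ln(0.114/0.0691)/(2πk) = 0.5006/(2π·0.0584) = 1.364 m·K/W
  R'_conv,out = 1/(2πr h) = 1/(2π·0.114·16.5) = 0.08461 m·K/W
ΣR = 1.968×10^-4 + 1.364 + 0.08461 = 1.449 m·K/W
Q' = ΔT/ΣR = (195 °C − 27.8 °C)/1.449 = 115 W/m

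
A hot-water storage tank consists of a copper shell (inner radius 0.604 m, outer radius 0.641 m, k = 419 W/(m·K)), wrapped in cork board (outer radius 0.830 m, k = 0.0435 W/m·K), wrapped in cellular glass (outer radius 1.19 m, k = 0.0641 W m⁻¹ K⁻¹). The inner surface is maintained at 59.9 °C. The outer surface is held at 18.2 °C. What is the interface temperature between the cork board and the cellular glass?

T = 35.3 °C

Series thermal resistances, inner to outer:
  R_copper = (1/0.604 − 1/0.641)/(4πk) = 0.09557/(4π·419) = 1.815×10^-5 K/W
  R_cork board = (1/0.641 − 1/0.830)/(4πk) = 0.3552/(4π·0.0435) = 0.6499 K/W
  R_cellular glass = (1/0.830 − 1/1.19)/(4πk) = 0.3645/(4π·0.0641) = 0.4525 K/W
ΣR = 1.815×10^-5 + 0.6499 + 0.4525 = 1.102 K/W
Q = ΔT/ΣR = (59.9 °C − 18.2 °C)/1.102 = 37.84 W
From the inner boundary to the cork board/cellular glass interface, ΣR_partial = 0.6499 K/W.
T_interface = T_in − Q·ΣR_partial = 59.9 °C − (37.84)(0.6499) = 35.3 °C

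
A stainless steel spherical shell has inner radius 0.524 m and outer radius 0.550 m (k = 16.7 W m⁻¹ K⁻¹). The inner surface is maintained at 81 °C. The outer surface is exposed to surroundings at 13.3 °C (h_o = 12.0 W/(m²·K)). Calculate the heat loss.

Series thermal resistances, inner to outer:
  R_stainless steel = (1/0.524 − 1/0.550)/(4πk) = 0.09022/(4π·16.7) = 4.299×10^-4 K/W
  R_conv,out = 1/(4πr²h) = 1/(4π·0.550²·12.0) = 0.02192 K/W
ΣR = 4.299×10^-4 + 0.02192 = 0.02235 K/W
Q = ΔT/ΣR = (81 °C − 13.3 °C)/0.02235 = 3030 W

Q = 3030 W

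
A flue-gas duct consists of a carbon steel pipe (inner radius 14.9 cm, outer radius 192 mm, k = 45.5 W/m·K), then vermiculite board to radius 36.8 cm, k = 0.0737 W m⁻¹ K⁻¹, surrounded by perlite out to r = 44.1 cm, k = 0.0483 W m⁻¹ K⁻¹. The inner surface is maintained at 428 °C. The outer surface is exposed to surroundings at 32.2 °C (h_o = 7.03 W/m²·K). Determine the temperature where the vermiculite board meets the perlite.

T = 157 °C

Series thermal resistances, inner to outer:
  R'_carbon steel = ln(0.192/0.149)/(2πk) = 0.2535/(2π·45.5) = 8.869×10^-4 m·K/W
  R'_vermiculite board = ln(0.368/0.192)/(2πk) = 0.6506/(2π·0.0737) = 1.405 m·K/W
  R'_perlite = ln(0.441/0.368)/(2πk) = 0.1810/(2π·0.0483) = 0.5963 m·K/W
  R'_conv,out = 1/(2πr h) = 1/(2π·0.441·7.03) = 0.05134 m·K/W
ΣR = 8.869×10^-4 + 1.405 + 0.5963 + 0.05134 = 2.054 m·K/W
Q' = ΔT/ΣR = (428 °C − 32.2 °C)/2.054 = 192.7 W/m
From the inner boundary to the vermiculite board/perlite interface, ΣR_partial = 1.406 m·K/W.
T_interface = T_in − Q'·ΣR_partial = 428 °C − (192.7)(1.406) = 157 °C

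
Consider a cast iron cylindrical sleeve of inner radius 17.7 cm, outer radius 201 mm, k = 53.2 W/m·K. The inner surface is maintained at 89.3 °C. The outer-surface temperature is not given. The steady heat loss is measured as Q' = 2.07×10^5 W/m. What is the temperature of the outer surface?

T_out = 10.6 °C

Series resistances:
  R'_cast iron = ln(0.201/0.177)/(2πk) = 0.1272/(2π·53.2) = 3.804×10^-4 m·K/W
ΣR = 3.804×10^-4 m·K/W
ΔT = Q'·ΣR = 2.07×10^5 × 3.804×10^-4 = 78.74 K
Heat flows outward, so T_out = T_in − ΔT = 89.3 − 78.74 = 10.6 °C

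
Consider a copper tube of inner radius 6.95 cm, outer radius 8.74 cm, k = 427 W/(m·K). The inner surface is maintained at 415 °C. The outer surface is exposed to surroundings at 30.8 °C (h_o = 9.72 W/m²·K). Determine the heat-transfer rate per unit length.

Q' = 2.05 kW/m

Resistance network (inner→outer):
  R'_copper = ln(0.0874/0.0695)/(2πk) = 0.2292/(2π·427) = 8.542×10^-5 m·K/W
  R'_conv,out = 1/(2πr h) = 1/(2π·0.0874·9.72) = 0.1873 m·K/W
ΣR = 8.542×10^-5 + 0.1873 = 0.1874 m·K/W
Q' = ΔT/ΣR = (415 °C − 30.8 °C)/0.1874 = 2050 W/m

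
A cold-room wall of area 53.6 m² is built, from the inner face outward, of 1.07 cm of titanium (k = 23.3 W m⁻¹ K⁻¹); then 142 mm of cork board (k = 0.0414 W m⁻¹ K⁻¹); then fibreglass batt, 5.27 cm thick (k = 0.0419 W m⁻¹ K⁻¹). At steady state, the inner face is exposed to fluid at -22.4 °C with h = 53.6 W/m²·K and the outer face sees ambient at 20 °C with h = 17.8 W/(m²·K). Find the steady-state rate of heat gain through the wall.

Q = 477 W

Series thermal resistances, inner to outer:
  R_conv,in = 1/(hA) = 1/(53.6·53.6) = 3.481×10^-4 K/W
  R_titanium = L/(kA) = 0.0107/(23.3·53.6) = 8.568×10^-6 K/W
  R_cork board = L/(kA) = 0.142/(0.0414·53.6) = 0.06399 K/W
  R_fibreglass batt = L/(kA) = 0.0527/(0.0419·53.6) = 0.02347 K/W
  R_conv,out = 1/(hA) = 1/(17.8·53.6) = 0.001048 K/W
ΣR = 3.481×10^-4 + 8.568×10^-6 + 0.06399 + 0.02347 + 0.001048 = 0.08886 K/W
Q = ΔT/ΣR = (-22.4 °C − 20 °C)/0.08886 = -477 W
(Negative Q ⇒ heat flows inward; heat gain = 477 W.)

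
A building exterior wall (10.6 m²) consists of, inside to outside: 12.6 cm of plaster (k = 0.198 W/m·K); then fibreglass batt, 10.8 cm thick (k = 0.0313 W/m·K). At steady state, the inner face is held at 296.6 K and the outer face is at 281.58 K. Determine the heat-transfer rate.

Treat each layer as a resistance in series:
  R_plaster = L/(kA) = 0.126/(0.198·10.6) = 0.06003 K/W
  R_fibreglass batt = L/(kA) = 0.108/(0.0313·10.6) = 0.3255 K/W
ΣR = 0.06003 + 0.3255 = 0.3855 K/W
Q = ΔT/ΣR = (296.6 K − 281.58 K)/0.3855 = 39.0 W

Q = 39.0 W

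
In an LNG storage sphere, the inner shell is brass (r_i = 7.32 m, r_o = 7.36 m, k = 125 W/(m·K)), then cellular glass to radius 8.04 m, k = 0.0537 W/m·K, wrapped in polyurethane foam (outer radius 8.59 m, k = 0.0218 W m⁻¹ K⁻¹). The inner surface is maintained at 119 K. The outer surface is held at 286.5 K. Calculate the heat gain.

Q = 3630 W

Treat each layer as a resistance in series:
  R_brass = (1/7.32 − 1/7.36)/(4πk) = 7.425×10^-4/(4π·125) = 4.727×10^-7 K/W
  R_cellular glass = (1/7.36 − 1/8.04)/(4πk) = 0.01149/(4π·0.0537) = 0.01703 K/W
  R_polyurethane foam = (1/8.04 − 1/8.59)/(4πk) = 0.007964/(4π·0.0218) = 0.02907 K/W
ΣR = 4.727×10^-7 + 0.01703 + 0.02907 = 0.04610 K/W
Q = ΔT/ΣR = (119 K − 286.5 K)/0.04610 = -3630 W
(Negative Q ⇒ heat flows inward; heat gain = 3630 W.)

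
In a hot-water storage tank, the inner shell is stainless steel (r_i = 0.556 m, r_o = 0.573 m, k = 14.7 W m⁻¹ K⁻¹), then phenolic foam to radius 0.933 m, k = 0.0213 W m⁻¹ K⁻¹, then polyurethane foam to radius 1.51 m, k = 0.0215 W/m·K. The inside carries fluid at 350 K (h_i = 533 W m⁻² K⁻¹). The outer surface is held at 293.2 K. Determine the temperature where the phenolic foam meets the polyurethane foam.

T = 314.6 K

Treat each layer as a resistance in series:
  R_conv,in = 1/(4πr²h) = 1/(4π·0.556²·533) = 4.830×10^-4 K/W
  R_stainless steel = (1/0.556 − 1/0.573)/(4πk) = 0.05336/(4π·14.7) = 2.889×10^-4 K/W
  R_phenolic foam = (1/0.573 − 1/0.933)/(4πk) = 0.6734/(4π·0.0213) = 2.516 K/W
  R_polyurethane foam = (1/0.933 − 1/1.51)/(4πk) = 0.4096/(4π·0.0215) = 1.516 K/W
ΣR = 4.830×10^-4 + 2.889×10^-4 + 2.516 + 1.516 = 4.033 K/W
Q = ΔT/ΣR = (350 K − 293.2 K)/4.033 = 14.08 W
From the inner boundary to the phenolic foam/polyurethane foam interface, ΣR_partial = 2.517 K/W.
T_interface = T_in − Q·ΣR_partial = 350 K − (14.08)(2.517) = 314.6 K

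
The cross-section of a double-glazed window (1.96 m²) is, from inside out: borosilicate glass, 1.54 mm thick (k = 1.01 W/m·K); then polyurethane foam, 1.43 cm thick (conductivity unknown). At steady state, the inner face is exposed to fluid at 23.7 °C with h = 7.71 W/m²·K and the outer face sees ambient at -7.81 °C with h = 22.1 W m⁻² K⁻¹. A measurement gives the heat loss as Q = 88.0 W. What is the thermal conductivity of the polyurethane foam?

k = 0.0272 W/m·K

ΣR = ΔT/Q = |23.7 − -7.81|/88.0 = 0.3581 K/W
Known resistances:
  R_conv,in = 1/(hA) = 1/(7.71·1.96) = 0.06617 K/W
  R_borosilicate glass = L/(kA) = 0.00154/(1.01·1.96) = 7.779×10^-4 K/W
  R_conv,out = 1/(hA) = 1/(22.1·1.96) = 0.02309 K/W
R_polyurethane foam = ΣR − ΣR_known = 0.3581 − 0.09004 = 0.2681 K/W
L/(kA) = 0.2681 ⇒ k = 0.0143/(0.2681·1.96) = 0.0272 W/m·K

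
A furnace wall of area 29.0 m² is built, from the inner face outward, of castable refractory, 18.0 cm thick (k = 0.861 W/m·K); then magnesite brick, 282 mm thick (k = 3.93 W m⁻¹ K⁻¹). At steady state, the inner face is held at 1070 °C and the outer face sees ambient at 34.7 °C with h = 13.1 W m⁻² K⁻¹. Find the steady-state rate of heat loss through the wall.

Q = 84100 W

Resistance network (inner→outer):
  R_castable refractory = L/(kA) = 0.180/(0.861·29.0) = 0.007209 K/W
  R_magnesite brick = L/(kA) = 0.282/(3.93·29.0) = 0.002474 K/W
  R_conv,out = 1/(hA) = 1/(13.1·29.0) = 0.002632 K/W
ΣR = 0.007209 + 0.002474 + 0.002632 = 0.01231 K/W
Q = ΔT/ΣR = (1070 °C − 34.7 °C)/0.01231 = 84100 W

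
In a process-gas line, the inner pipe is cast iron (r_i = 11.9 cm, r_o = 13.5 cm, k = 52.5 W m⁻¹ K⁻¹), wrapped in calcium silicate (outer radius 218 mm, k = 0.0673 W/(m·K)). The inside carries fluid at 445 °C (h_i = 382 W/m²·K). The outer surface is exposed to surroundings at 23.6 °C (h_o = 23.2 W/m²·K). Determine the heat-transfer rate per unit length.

Q' = 361 W/m

Resistance network (inner→outer):
  R'_conv,in = 1/(2πr h) = 1/(2π·0.119·382) = 0.003501 m·K/W
  R'_cast iron = ln(0.135/0.119)/(2πk) = 0.1262/(2π·52.5) = 3.824×10^-4 m·K/W
  R'_calcium silicate = ln(0.218/0.135)/(2πk) = 0.4792/(2π·0.0673) = 1.133 m·K/W
  R'_conv,out = 1/(2πr h) = 1/(2π·0.218·23.2) = 0.03147 m·K/W
ΣR = 0.003501 + 3.824×10^-4 + 1.133 + 0.03147 = 1.168 m·K/W
Q' = ΔT/ΣR = (445 °C − 23.6 °C)/1.168 = 361 W/m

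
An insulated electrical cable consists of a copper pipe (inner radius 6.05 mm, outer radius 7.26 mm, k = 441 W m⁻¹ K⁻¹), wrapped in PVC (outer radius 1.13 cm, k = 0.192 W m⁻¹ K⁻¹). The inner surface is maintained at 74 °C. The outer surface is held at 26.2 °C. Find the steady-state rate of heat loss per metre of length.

Resistance network (inner→outer):
  R'_copper = ln(0.00726/0.00605)/(2πk) = 0.1823/(2π·441) = 6.580×10^-5 m·K/W
  R'_PVC = ln(0.0113/0.00726)/(2πk) = 0.4424/(2π·0.192) = 0.3667 m·K/W
ΣR = 6.580×10^-5 + 0.3667 = 0.3668 m·K/W
Q' = ΔT/ΣR = (74 °C − 26.2 °C)/0.3668 = 130 W/m

Q' = 130 W/m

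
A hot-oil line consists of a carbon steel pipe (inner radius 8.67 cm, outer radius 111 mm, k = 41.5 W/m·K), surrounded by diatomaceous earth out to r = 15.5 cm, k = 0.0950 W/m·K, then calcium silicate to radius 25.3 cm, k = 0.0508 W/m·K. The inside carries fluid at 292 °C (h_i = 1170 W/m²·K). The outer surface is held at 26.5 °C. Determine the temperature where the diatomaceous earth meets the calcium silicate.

T = 221 °C

Series thermal resistances, inner to outer:
  R'_conv,in = 1/(2πr h) = 1/(2π·0.0867·1170) = 0.001569 m·K/W
  R'_carbon steel = ln(0.111/0.0867)/(2πk) = 0.2471/(2π·41.5) = 9.476×10^-4 m·K/W
  R'_diatomaceous earth = ln(0.155/0.111)/(2πk) = 0.3339/(2π·0.0950) = 0.5594 m·K/W
  R'_calcium silicate = ln(0.253/0.155)/(2πk) = 0.4900/(2π·0.0508) = 1.535 m·K/W
ΣR = 0.001569 + 9.476×10^-4 + 0.5594 + 1.535 = 2.097 m·K/W
Q' = ΔT/ΣR = (292 °C − 26.5 °C)/2.097 = 126.6 W/m
From the inner boundary to the diatomaceous earth/calcium silicate interface, ΣR_partial = 0.5619 m·K/W.
T_interface = T_in − Q'·ΣR_partial = 292 °C − (126.6)(0.5619) = 221 °C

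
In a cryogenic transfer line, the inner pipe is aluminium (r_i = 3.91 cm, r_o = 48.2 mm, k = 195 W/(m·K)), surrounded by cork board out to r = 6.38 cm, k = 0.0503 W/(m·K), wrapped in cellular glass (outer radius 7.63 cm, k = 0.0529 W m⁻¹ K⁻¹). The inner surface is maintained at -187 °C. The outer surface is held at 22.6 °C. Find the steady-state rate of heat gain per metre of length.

Q' = 147 W/m

Treat each layer as a resistance in series:
  R'_aluminium = ln(0.0482/0.0391)/(2πk) = 0.2092/(2π·195) = 1.708×10^-4 m·K/W
  R'_cork board = ln(0.0638/0.0482)/(2πk) = 0.2804/(2π·0.0503) = 0.8872 m·K/W
  R'_cellular glass = ln(0.0763/0.0638)/(2πk) = 0.1789/(2π·0.0529) = 0.5383 m·K/W
ΣR = 1.708×10^-4 + 0.8872 + 0.5383 = 1.426 m·K/W
Q' = ΔT/ΣR = (-187 °C − 22.6 °C)/1.426 = -147 W/m
(Negative Q' ⇒ heat flows inward; heat gain = 147 W/m.)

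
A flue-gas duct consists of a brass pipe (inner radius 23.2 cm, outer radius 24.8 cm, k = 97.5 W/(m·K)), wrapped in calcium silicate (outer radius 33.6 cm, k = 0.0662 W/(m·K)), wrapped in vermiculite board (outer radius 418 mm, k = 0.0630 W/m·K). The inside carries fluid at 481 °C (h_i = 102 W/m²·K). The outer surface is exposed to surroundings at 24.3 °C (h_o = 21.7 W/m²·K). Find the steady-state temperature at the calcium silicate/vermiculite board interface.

T = 223 °C

Series thermal resistances, inner to outer:
  R'_conv,in = 1/(2πr h) = 1/(2π·0.232·102) = 0.006726 m·K/W
  R'_brass = ln(0.248/0.232)/(2πk) = 0.06669/(2π·97.5) = 1.089×10^-4 m·K/W
  R'_calcium silicate = ln(0.336/0.248)/(2πk) = 0.3037/(2π·0.0662) = 0.7301 m·K/W
  R'_vermiculite board = ln(0.418/0.336)/(2πk) = 0.2184/(2π·0.0630) = 0.5517 m·K/W
  R'_conv,out = 1/(2πr h) = 1/(2π·0.418·21.7) = 0.01755 m·K/W
ΣR = 0.006726 + 1.089×10^-4 + 0.7301 + 0.5517 + 0.01755 = 1.306 m·K/W
Q' = ΔT/ΣR = (481 °C − 24.3 °C)/1.306 = 349.7 W/m
From the inner boundary to the calcium silicate/vermiculite board interface, ΣR_partial = 0.7369 m·K/W.
T_interface = T_in − Q'·ΣR_partial = 481 °C − (349.7)(0.7369) = 223 °C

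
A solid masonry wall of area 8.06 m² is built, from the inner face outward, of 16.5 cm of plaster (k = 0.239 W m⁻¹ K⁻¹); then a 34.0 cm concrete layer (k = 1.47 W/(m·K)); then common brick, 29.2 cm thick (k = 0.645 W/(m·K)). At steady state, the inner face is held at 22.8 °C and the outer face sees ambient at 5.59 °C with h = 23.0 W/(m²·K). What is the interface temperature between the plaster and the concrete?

Series thermal resistances, inner to outer:
  R_plaster = L/(kA) = 0.165/(0.239·8.06) = 0.08565 K/W
  R_concrete = L/(kA) = 0.340/(1.47·8.06) = 0.02870 K/W
  R_common brick = L/(kA) = 0.292/(0.645·8.06) = 0.05617 K/W
  R_conv,out = 1/(hA) = 1/(23.0·8.06) = 0.005394 K/W
ΣR = 0.08565 + 0.02870 + 0.05617 + 0.005394 = 0.1759 K/W
Q = ΔT/ΣR = (22.8 °C − 5.59 °C)/0.1759 = 97.84 W
From the inner boundary to the plaster/concrete interface, ΣR_partial = 0.08565 K/W.
T_interface = T_in − Q·ΣR_partial = 22.8 °C − (97.84)(0.08565) = 14.4 °C

T = 14.4 °C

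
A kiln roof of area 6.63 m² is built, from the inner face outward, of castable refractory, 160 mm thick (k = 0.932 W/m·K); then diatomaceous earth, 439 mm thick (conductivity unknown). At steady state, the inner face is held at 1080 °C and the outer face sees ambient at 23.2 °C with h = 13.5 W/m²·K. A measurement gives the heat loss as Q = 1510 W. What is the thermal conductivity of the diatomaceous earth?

ΣR = ΔT/Q = |1080 − 23.2|/1510 = 0.6999 K/W
Known resistances:
  R_castable refractory = L/(kA) = 0.160/(0.932·6.63) = 0.02589 K/W
  R_conv,out = 1/(hA) = 1/(13.5·6.63) = 0.01117 K/W
R_diatomaceous earth = ΣR − ΣR_known = 0.6999 − 0.03706 = 0.6628 K/W
L/(kA) = 0.6628 ⇒ k = 0.439/(0.6628·6.63) = 0.0999 W/m·K

k = 0.0999 W/m·K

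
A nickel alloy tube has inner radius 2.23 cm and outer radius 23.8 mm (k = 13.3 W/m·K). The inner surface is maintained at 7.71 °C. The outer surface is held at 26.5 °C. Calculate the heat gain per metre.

Q' = 2πk·ΔT/ln(r₂/r₁) = 2π × 13.3 × 18.79 / ln(0.0238/0.0223) = 24100 W/m

Q' = 24100 W/m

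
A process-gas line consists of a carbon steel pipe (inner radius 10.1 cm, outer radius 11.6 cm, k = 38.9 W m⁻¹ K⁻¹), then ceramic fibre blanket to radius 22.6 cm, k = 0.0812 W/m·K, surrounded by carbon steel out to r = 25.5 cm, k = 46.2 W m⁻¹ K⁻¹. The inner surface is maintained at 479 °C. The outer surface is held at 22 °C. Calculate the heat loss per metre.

Resistance network (inner→outer):
  R'_carbon steel = ln(0.116/0.101)/(2πk) = 0.1385/(2π·38.9) = 5.665×10^-4 m·K/W
  R'_ceramic fibre blanket = ln(0.226/0.116)/(2πk) = 0.6669/(2π·0.0812) = 1.307 m·K/W
  R'_carbon steel = ln(0.255/0.226)/(2πk) = 0.1207/(2π·46.2) = 4.159×10^-4 m·K/W
ΣR = 5.665×10^-4 + 1.307 + 4.159×10^-4 = 1.308 m·K/W
Q' = ΔT/ΣR = (479 °C − 22 °C)/1.308 = 349 W/m

Q' = 349 W/m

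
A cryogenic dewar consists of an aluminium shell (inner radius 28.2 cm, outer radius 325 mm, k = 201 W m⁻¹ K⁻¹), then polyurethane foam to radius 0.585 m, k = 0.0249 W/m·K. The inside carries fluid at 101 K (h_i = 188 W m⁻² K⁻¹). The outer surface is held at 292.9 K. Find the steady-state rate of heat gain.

Q = 43.9 W

Resistance network (inner→outer):
  R_conv,in = 1/(4πr²h) = 1/(4π·0.282²·188) = 0.005323 K/W
  R_aluminium = (1/0.282 − 1/0.325)/(4πk) = 0.4692/(4π·201) = 1.858×10^-4 K/W
  R_polyurethane foam = (1/0.325 − 1/0.585)/(4πk) = 1.368/(4π·0.0249) = 4.370 K/W
ΣR = 0.005323 + 1.858×10^-4 + 4.370 = 4.376 K/W
Q = ΔT/ΣR = (101 K − 292.9 K)/4.376 = -43.9 W
(Negative Q ⇒ heat flows inward; heat gain = 43.9 W.)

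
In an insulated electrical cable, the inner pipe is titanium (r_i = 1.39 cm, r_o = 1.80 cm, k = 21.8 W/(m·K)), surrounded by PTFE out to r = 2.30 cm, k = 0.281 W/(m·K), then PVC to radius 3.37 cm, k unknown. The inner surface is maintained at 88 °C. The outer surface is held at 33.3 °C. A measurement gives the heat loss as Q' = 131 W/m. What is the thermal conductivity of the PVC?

k = 0.220 W/m·K

ΣR = ΔT/Q' = |88 − 33.3|/131 = 0.4176 m·K/W
Known resistances:
  R'_titanium = ln(0.0180/0.0139)/(2πk) = 0.2585/(2π·21.8) = 0.001887 m·K/W
  R'_PTFE = ln(0.0230/0.0180)/(2πk) = 0.2451/(2π·0.281) = 0.1388 m·K/W
R_PVC = ΣR − ΣR_known = 0.4176 − 0.1407 = 0.2769 m·K/W
ln(r₂/r₁)/(2πk) = 0.2769 ⇒ k = 0.3820/(2π·0.2769) = 0.220 W/m·K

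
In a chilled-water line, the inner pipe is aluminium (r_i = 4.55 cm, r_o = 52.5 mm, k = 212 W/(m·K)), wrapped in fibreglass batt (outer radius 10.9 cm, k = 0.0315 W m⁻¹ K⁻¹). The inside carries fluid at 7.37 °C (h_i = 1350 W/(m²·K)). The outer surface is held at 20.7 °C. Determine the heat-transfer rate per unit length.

Treat each layer as a resistance in series:
  R'_conv,in = 1/(2πr h) = 1/(2π·0.0455·1350) = 0.002591 m·K/W
  R'_aluminium = ln(0.0525/0.0455)/(2πk) = 0.1431/(2π·212) = 1.074×10^-4 m·K/W
  R'_fibreglass batt = ln(0.109/0.0525)/(2πk) = 0.7305/(2π·0.0315) = 3.691 m·K/W
ΣR = 0.002591 + 1.074×10^-4 + 3.691 = 3.694 m·K/W
Q' = ΔT/ΣR = (7.37 °C − 20.7 °C)/3.694 = -3.61 W/m
(Negative Q' ⇒ heat flows inward; heat gain = 3.61 W/m.)

Q' = 3.61 W/m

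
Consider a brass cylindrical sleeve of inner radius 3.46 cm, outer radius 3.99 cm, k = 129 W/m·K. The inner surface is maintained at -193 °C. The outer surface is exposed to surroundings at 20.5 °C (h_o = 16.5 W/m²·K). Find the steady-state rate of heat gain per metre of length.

Series thermal resistances, inner to outer:
  R'_brass = ln(0.0399/0.0346)/(2πk) = 0.1425/(2π·129) = 1.758×10^-4 m·K/W
  R'_conv,out = 1/(2πr h) = 1/(2π·0.0399·16.5) = 0.2417 m·K/W
ΣR = 1.758×10^-4 + 0.2417 = 0.2419 m·K/W
Q' = ΔT/ΣR = (-193 °C − 20.5 °C)/0.2419 = -883 W/m
(Negative Q' ⇒ heat flows inward; heat gain = 883 W/m.)

Q' = 883 W/m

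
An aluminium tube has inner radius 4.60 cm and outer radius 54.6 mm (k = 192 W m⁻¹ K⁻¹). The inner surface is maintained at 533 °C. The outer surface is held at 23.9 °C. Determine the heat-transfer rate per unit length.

Q' = 3.58×10^6 W/m

Q' = 2πk·ΔT/ln(r₂/r₁) = 2π × 192 × 509.1 / ln(0.0546/0.0460) = 3.58×10^6 W/m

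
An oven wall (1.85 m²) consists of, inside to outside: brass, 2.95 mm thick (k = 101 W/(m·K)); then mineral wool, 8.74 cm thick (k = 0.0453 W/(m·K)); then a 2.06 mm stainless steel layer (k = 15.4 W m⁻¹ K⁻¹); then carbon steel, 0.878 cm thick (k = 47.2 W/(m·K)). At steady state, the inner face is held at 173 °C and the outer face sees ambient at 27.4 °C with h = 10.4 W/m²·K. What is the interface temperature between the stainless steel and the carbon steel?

T = 34.3 °C

Series thermal resistances, inner to outer:
  R_brass = L/(kA) = 0.00295/(101·1.85) = 1.579×10^-5 K/W
  R_mineral wool = L/(kA) = 0.0874/(0.0453·1.85) = 1.043 K/W
  R_stainless steel = L/(kA) = 0.00206/(15.4·1.85) = 7.231×10^-5 K/W
  R_carbon steel = L/(kA) = 0.00878/(47.2·1.85) = 1.005×10^-4 K/W
  R_conv,out = 1/(hA) = 1/(10.4·1.85) = 0.05198 K/W
ΣR = 1.579×10^-5 + 1.043 + 7.231×10^-5 + 1.005×10^-4 + 0.05198 = 1.095 K/W
Q = ΔT/ΣR = (173 °C − 27.4 °C)/1.095 = 133.0 W
From the inner boundary to the stainless steel/carbon steel interface, ΣR_partial = 1.043 K/W.
T_interface = T_in − Q·ΣR_partial = 173 °C − (133.0)(1.043) = 34.3 °C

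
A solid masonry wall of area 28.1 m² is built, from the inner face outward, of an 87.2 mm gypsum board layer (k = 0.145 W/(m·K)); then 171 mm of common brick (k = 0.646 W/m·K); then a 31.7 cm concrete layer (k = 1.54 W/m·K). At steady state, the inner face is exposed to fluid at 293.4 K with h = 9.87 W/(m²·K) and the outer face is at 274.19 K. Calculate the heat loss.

Q = 460 W

Resistance network (inner→outer):
  R_conv,in = 1/(hA) = 1/(9.87·28.1) = 0.003606 K/W
  R_gypsum board = L/(kA) = 0.0872/(0.145·28.1) = 0.02140 K/W
  R_common brick = L/(kA) = 0.171/(0.646·28.1) = 0.009420 K/W
  R_concrete = L/(kA) = 0.317/(1.54·28.1) = 0.007325 K/W
ΣR = 0.003606 + 0.02140 + 0.009420 + 0.007325 = 0.04175 K/W
Q = ΔT/ΣR = (293.4 K − 274.19 K)/0.04175 = 460 W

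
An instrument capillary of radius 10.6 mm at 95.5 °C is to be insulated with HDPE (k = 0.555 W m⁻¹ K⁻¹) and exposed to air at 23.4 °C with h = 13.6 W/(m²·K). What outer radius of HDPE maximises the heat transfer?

For a cylinder, r_cr = k_ins/h = 0.555/13.6 = 0.0408 m = 4.08 cm

r_cr = 4.08 cm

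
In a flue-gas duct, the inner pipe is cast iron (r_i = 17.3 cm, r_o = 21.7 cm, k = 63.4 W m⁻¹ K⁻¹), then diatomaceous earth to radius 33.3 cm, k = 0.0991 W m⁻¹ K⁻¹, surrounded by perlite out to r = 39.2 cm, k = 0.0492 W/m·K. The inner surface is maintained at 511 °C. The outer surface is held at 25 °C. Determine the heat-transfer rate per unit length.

Series thermal resistances, inner to outer:
  R'_cast iron = ln(0.217/0.173)/(2πk) = 0.2266/(2π·63.4) = 5.689×10^-4 m·K/W
  R'_diatomaceous earth = ln(0.333/0.217)/(2πk) = 0.4282/(2π·0.0991) = 0.6878 m·K/W
  R'_perlite = ln(0.392/0.333)/(2πk) = 0.1631/(2π·0.0492) = 0.5277 m·K/W
ΣR = 5.689×10^-4 + 0.6878 + 0.5277 = 1.216 m·K/W
Q' = ΔT/ΣR = (511 °C − 25 °C)/1.216 = 400 W/m

Q' = 400 W/m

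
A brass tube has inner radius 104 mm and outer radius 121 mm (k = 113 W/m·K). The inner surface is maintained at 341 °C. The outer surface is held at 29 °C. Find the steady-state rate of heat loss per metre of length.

Q' = 1.46×10^6 W/m

Q' = 2πk·ΔT/ln(r₂/r₁) = 2π × 113 × 312 / ln(0.121/0.104) = 1.46×10^6 W/m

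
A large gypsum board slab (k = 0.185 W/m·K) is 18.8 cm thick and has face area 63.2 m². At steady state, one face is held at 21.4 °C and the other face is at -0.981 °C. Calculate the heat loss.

Q = kA·ΔT/L = 0.185 × 63.2 × |21.4 °C − -0.981 °C| / 0.188 = 1390 W

Q = 1390 W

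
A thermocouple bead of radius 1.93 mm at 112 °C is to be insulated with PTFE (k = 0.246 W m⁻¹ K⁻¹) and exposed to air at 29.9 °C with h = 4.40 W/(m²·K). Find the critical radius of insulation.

For a sphere, r_cr = 2k_ins/h = 2·0.246/4.40 = 0.112 m = 11.2 cm

r_cr = 11.2 cm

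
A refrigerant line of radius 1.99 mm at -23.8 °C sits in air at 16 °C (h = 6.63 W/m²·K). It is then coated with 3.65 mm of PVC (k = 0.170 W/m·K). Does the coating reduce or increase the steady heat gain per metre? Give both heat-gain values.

increases: 3.30 → 7.61 W/m

Critical radius for a cylinder: r_cr = k/h = 0.0256 m = 2.56 cm.
Outer radius after coating: r₂ = 0.00199 + 0.00365 = 0.00564 m.
Since r₁ < r_cr and r₂ ≤ r_cr, the coating moves toward the maximum at r_cr — heat gain rises.
Bare: R = 1/(2πr₁h) = 12.06 m·K/W; Q = 39.8/12.06 = 3.30 W/m.
Coated: R = R_cond + R_conv = 5.232 m·K/W; Q = 39.8/5.232 = 7.61 W/m.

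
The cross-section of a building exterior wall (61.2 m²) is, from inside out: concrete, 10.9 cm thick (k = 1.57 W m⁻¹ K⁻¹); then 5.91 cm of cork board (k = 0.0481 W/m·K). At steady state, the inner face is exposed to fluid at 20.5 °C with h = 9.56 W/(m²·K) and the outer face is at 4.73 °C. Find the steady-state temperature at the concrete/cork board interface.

T = 18.5 °C

Resistance network (inner→outer):
  R_conv,in = 1/(hA) = 1/(9.56·61.2) = 0.001709 K/W
  R_concrete = L/(kA) = 0.109/(1.57·61.2) = 0.001134 K/W
  R_cork board = L/(kA) = 0.0591/(0.0481·61.2) = 0.02008 K/W
ΣR = 0.001709 + 0.001134 + 0.02008 = 0.02292 K/W
Q = ΔT/ΣR = (20.5 °C − 4.73 °C)/0.02292 = 688.0 W
From the inner boundary to the concrete/cork board interface, ΣR_partial = 0.002843 K/W.
T_interface = T_in − Q·ΣR_partial = 20.5 °C − (688.0)(0.002843) = 18.5 °C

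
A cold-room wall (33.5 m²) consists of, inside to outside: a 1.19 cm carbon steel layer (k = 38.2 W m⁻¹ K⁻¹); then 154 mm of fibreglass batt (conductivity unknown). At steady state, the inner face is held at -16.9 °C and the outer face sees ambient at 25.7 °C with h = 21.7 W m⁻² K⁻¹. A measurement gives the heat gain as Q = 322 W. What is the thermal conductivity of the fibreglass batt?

k = 0.0351 W/m·K

ΣR = ΔT/Q = |-16.9 − 25.7|/322 = 0.1323 K/W
Known resistances:
  R_carbon steel = L/(kA) = 0.0119/(38.2·33.5) = 9.299×10^-6 K/W
  R_conv,out = 1/(hA) = 1/(21.7·33.5) = 0.001376 K/W
R_fibreglass batt = ΣR − ΣR_known = 0.1323 − 0.001385 = 0.1309 K/W
L/(kA) = 0.1309 ⇒ k = 0.154/(0.1309·33.5) = 0.0351 W/m·K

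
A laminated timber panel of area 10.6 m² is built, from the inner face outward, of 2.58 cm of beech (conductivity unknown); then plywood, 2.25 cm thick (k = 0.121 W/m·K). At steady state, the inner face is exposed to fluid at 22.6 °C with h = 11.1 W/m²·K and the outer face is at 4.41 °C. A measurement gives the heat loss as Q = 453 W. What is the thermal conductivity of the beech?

k = 0.172 W/m·K

ΣR = ΔT/Q = |22.6 − 4.41|/453 = 0.04015 K/W
Known resistances:
  R_conv,in = 1/(hA) = 1/(11.1·10.6) = 0.008499 K/W
  R_plywood = L/(kA) = 0.0225/(0.121·10.6) = 0.01754 K/W
R_beech = ΣR − ΣR_known = 0.04015 − 0.02604 = 0.01411 K/W
L/(kA) = 0.01411 ⇒ k = 0.0258/(0.01411·10.6) = 0.172 W/m·K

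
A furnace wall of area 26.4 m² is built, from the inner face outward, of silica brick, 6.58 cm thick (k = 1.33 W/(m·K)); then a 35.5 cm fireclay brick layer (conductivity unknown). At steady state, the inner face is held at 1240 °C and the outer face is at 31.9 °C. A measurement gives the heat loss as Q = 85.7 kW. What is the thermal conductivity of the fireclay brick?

ΣR = ΔT/Q = |1240 − 31.9|/85700 = 0.01410 K/W
Known resistances:
  R_silica brick = L/(kA) = 0.0658/(1.33·26.4) = 0.001874 K/W
R_fireclay brick = ΣR − ΣR_known = 0.01410 − 0.001874 = 0.01223 K/W
L/(kA) = 0.01223 ⇒ k = 0.355/(0.01223·26.4) = 1.10 W/m·K

k = 1.10 W/m·K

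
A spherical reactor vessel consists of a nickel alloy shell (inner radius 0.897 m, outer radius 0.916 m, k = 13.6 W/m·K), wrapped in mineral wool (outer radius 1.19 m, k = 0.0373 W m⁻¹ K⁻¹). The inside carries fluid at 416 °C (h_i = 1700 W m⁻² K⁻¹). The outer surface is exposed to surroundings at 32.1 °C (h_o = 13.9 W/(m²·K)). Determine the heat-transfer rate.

Treat each layer as a resistance in series:
  R_conv,in = 1/(4πr²h) = 1/(4π·0.897²·1700) = 5.818×10^-5 K/W
  R_nickel alloy = (1/0.897 − 1/0.916)/(4πk) = 0.02312/(4π·13.6) = 1.353×10^-4 K/W
  R_mineral wool = (1/0.916 − 1/1.19)/(4πk) = 0.2514/(4π·0.0373) = 0.5363 K/W
  R_conv,out = 1/(4πr²h) = 1/(4π·1.19²·13.9) = 0.004043 K/W
ΣR = 5.818×10^-5 + 1.353×10^-4 + 0.5363 + 0.004043 = 0.5405 K/W
Q = ΔT/ΣR = (416 °C − 32.1 °C)/0.5405 = 710 W

Q = 710 W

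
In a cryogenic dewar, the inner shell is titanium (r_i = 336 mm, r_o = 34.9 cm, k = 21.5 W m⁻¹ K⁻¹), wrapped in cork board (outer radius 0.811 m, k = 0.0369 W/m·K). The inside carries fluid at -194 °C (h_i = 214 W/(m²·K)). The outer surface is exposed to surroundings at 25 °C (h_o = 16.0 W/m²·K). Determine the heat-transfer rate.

Resistance network (inner→outer):
  R_conv,in = 1/(4πr²h) = 1/(4π·0.336²·214) = 0.003294 K/W
  R_titanium = (1/0.336 − 1/0.349)/(4πk) = 0.1109/(4π·21.5) = 4.103×10^-4 K/W
  R_cork board = (1/0.349 − 1/0.811)/(4πk) = 1.632/(4π·0.0369) = 3.520 K/W
  R_conv,out = 1/(4πr²h) = 1/(4π·0.811²·16.0) = 0.007562 K/W
ΣR = 0.003294 + 4.103×10^-4 + 3.520 + 0.007562 = 3.531 K/W
Q = ΔT/ΣR = (-194 °C − 25 °C)/3.531 = -62.0 W
(Negative Q ⇒ heat flows inward; heat gain = 62.0 W.)

Q = 62.0 W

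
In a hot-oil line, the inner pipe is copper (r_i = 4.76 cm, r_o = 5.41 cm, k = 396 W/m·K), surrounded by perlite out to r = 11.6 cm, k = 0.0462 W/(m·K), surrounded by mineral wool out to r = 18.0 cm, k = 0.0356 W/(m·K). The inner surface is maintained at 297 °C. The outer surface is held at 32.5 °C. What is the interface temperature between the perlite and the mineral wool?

T = 146 °C

Treat each layer as a resistance in series:
  R'_copper = ln(0.0541/0.0476)/(2πk) = 0.1280/(2π·396) = 5.144×10^-5 m·K/W
  R'_perlite = ln(0.116/0.0541)/(2πk) = 0.7628/(2π·0.0462) = 2.628 m·K/W
  R'_mineral wool = ln(0.180/0.116)/(2πk) = 0.4394/(2π·0.0356) = 1.964 m·K/W
ΣR = 5.144×10^-5 + 2.628 + 1.964 = 4.592 m·K/W
Q' = ΔT/ΣR = (297 °C − 32.5 °C)/4.592 = 57.60 W/m
From the inner boundary to the perlite/mineral wool interface, ΣR_partial = 2.628 m·K/W.
T_interface = T_in − Q'·ΣR_partial = 297 °C − (57.60)(2.628) = 146 °C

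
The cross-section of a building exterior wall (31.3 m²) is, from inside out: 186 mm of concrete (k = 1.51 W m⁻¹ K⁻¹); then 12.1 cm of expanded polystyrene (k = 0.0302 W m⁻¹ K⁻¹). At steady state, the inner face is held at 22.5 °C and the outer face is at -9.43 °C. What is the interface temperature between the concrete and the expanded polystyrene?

Series thermal resistances, inner to outer:
  R_concrete = L/(kA) = 0.186/(1.51·31.3) = 0.003935 K/W
  R_expanded polystyrene = L/(kA) = 0.121/(0.0302·31.3) = 0.1280 K/W
ΣR = 0.003935 + 0.1280 = 0.1319 K/W
Q = ΔT/ΣR = (22.5 °C − -9.43 °C)/0.1319 = 242.1 W
From the inner boundary to the concrete/expanded polystyrene interface, ΣR_partial = 0.003935 K/W.
T_interface = T_in − Q·ΣR_partial = 22.5 °C − (242.1)(0.003935) = 21.5 °C

T = 21.5 °C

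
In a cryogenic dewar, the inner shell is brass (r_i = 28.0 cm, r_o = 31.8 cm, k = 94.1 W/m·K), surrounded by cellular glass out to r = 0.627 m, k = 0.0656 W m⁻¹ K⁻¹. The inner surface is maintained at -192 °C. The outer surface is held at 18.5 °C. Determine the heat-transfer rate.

Resistance network (inner→outer):
  R_brass = (1/0.280 − 1/0.318)/(4πk) = 0.4268/(4π·94.1) = 3.609×10^-4 K/W
  R_cellular glass = (1/0.318 − 1/0.627)/(4πk) = 1.550/(4π·0.0656) = 1.880 K/W
ΣR = 3.609×10^-4 + 1.880 = 1.880 K/W
Q = ΔT/ΣR = (-192 °C − 18.5 °C)/1.880 = -112 W
(Negative Q ⇒ heat flows inward; heat gain = 112 W.)

Q = 112 W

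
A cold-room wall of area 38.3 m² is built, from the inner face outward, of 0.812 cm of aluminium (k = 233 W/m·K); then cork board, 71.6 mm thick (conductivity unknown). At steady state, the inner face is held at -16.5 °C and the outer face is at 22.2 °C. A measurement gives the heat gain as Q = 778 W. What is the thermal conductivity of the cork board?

ΣR = ΔT/Q = |-16.5 − 22.2|/778 = 0.04974 K/W
Known resistances:
  R_aluminium = L/(kA) = 0.00812/(233·38.3) = 9.099×10^-7 K/W
R_cork board = ΣR − ΣR_known = 0.04974 − 9.099×10^-7 = 0.04974 K/W
L/(kA) = 0.04974 ⇒ k = 0.0716/(0.04974·38.3) = 0.0376 W/m·K

k = 0.0376 W/m·K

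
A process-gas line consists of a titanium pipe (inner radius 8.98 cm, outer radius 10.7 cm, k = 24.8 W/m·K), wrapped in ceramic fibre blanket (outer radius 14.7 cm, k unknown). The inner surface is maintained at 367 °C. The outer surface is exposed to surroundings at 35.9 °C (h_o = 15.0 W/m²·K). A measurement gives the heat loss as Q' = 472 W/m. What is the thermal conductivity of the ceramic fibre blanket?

ΣR = ΔT/Q' = |367 − 35.9|/472 = 0.7015 m·K/W
Known resistances:
  R'_titanium = ln(0.107/0.0898)/(2πk) = 0.1752/(2π·24.8) = 0.001125 m·K/W
  R'_conv,out = 1/(2πr h) = 1/(2π·0.147·15.0) = 0.07218 m·K/W
R_ceramic fibre blanket = ΣR − ΣR_known = 0.7015 − 0.07330 = 0.6282 m·K/W
ln(r₂/r₁)/(2πk) = 0.6282 ⇒ k = 0.3176/(2π·0.6282) = 0.0805 W/m·K

k = 0.0805 W/m·K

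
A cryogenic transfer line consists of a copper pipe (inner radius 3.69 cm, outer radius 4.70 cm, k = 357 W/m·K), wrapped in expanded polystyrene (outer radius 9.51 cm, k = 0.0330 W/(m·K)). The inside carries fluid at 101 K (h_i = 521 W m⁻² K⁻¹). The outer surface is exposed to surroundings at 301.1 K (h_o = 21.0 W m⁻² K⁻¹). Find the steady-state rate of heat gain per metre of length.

Q' = 57.4 W/m

Treat each layer as a resistance in series:
  R'_conv,in = 1/(2πr h) = 1/(2π·0.0369·521) = 0.008279 m·K/W
  R'_copper = ln(0.0470/0.0369)/(2πk) = 0.2419/(2π·357) = 1.079×10^-4 m·K/W
  R'_expanded polystyrene = ln(0.0951/0.0470)/(2πk) = 0.7048/(2π·0.0330) = 3.399 m·K/W
  R'_conv,out = 1/(2πr h) = 1/(2π·0.0951·21.0) = 0.07969 m·K/W
ΣR = 0.008279 + 1.079×10^-4 + 3.399 + 0.07969 = 3.487 m·K/W
Q' = ΔT/ΣR = (101 K − 301.1 K)/3.487 = -57.4 W/m
(Negative Q' ⇒ heat flows inward; heat gain = 57.4 W/m.)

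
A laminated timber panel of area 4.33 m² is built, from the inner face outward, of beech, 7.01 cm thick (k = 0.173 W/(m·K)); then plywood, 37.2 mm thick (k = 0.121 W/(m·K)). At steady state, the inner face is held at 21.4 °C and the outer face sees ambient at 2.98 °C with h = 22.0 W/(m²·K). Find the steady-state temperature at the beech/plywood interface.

T = 11.6 °C

Series thermal resistances, inner to outer:
  R_beech = L/(kA) = 0.0701/(0.173·4.33) = 0.09358 K/W
  R_plywood = L/(kA) = 0.0372/(0.121·4.33) = 0.07100 K/W
  R_conv,out = 1/(hA) = 1/(22.0·4.33) = 0.01050 K/W
ΣR = 0.09358 + 0.07100 + 0.01050 = 0.1751 K/W
Q = ΔT/ΣR = (21.4 °C − 2.98 °C)/0.1751 = 105.2 W
From the inner boundary to the beech/plywood interface, ΣR_partial = 0.09358 K/W.
T_interface = T_in − Q·ΣR_partial = 21.4 °C − (105.2)(0.09358) = 11.6 °C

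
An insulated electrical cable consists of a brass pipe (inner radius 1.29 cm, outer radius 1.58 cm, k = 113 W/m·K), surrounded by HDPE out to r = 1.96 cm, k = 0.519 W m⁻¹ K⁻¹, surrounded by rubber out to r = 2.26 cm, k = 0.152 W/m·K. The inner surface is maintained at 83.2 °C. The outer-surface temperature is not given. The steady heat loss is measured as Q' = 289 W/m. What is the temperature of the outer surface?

T_out = 20.9 °C

Sum the resistances:
  R'_brass = ln(0.0158/0.0129)/(2πk) = 0.2028/(2π·113) = 2.856×10^-4 m·K/W
  R'_HDPE = ln(0.0196/0.0158)/(2πk) = 0.2155/(2π·0.519) = 0.06609 m·K/W
  R'_rubber = ln(0.0226/0.0196)/(2πk) = 0.1424/(2π·0.152) = 0.1491 m·K/W
ΣR = 0.2155 m·K/W
ΔT = Q'·ΣR = 289 × 0.2155 = 62.28 K
Heat flows outward, so T_out = T_in − ΔT = 83.2 − 62.28 = 20.9 °C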